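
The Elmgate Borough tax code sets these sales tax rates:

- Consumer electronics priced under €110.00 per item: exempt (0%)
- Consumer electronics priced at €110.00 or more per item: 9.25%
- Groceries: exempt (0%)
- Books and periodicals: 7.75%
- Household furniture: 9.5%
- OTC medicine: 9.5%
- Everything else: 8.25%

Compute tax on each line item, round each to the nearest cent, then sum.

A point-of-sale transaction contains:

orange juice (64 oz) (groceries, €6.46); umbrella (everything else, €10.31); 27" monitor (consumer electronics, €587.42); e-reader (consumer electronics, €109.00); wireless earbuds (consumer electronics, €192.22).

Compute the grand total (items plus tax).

€978.38

Orange juice (64 oz) €6.46: groceries → 0% → €0.00
Umbrella €10.31: everything else → 8.25% → €0.85
27" monitor €587.42: consumer electronics, €110.00 or more → 9.25% → €54.34
E-reader €109.00: consumer electronics, under €110.00 → 0% → €0.00
Wireless earbuds €192.22: consumer electronics, €110.00 or more → 9.25% → €17.78
Subtotal = €905.41; tax = €72.97; total due = €978.38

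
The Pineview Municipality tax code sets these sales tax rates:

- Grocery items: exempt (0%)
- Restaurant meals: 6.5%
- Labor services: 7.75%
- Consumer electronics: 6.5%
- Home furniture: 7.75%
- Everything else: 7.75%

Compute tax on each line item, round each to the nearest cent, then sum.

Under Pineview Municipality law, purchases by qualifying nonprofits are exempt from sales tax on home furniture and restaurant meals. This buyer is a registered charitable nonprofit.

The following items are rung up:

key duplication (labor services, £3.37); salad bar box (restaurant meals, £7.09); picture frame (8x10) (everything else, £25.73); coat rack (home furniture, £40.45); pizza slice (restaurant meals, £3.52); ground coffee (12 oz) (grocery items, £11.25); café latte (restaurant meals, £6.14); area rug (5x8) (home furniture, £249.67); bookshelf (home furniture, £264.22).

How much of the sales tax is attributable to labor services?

Key duplication £3.37: labor services → 7.75% → £0.26
Tax on labor services = £0.26

£0.26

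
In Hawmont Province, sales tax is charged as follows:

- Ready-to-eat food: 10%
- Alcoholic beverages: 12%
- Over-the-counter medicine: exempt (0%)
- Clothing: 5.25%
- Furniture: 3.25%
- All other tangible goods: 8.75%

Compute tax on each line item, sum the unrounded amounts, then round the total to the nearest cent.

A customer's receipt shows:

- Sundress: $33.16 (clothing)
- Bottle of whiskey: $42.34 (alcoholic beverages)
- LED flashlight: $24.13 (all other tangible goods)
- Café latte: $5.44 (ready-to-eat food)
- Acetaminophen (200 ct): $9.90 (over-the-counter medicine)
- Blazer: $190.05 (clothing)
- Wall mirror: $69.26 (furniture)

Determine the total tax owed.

Sundress $33.16: clothing → 5.25% → $1.7409
Bottle of whiskey $42.34: alcoholic beverages → 12% → $5.0808
LED flashlight $24.13: all other tangible goods → 8.75% → $2.111375
Café latte $5.44: ready-to-eat food → 10% → $0.544
Acetaminophen (200 ct) $9.90: over-the-counter medicine → 0% → $0.00
Blazer $190.05: clothing → 5.25% → $9.977625
Wall mirror $69.26: furniture → 3.25% → $2.25095
Unrounded tax sum = $21.70565 → $21.71

$21.71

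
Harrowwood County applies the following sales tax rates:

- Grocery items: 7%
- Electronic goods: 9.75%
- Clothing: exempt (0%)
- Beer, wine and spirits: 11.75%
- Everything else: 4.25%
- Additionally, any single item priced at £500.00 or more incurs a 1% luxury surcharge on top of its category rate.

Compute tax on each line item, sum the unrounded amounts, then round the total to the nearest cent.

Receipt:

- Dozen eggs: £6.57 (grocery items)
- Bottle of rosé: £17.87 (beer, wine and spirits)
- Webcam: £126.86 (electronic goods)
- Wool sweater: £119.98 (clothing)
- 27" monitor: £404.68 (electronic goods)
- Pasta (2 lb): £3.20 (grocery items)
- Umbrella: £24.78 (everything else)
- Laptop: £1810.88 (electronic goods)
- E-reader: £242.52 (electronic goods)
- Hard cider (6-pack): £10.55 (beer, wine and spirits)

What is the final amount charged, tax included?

Dozen eggs £6.57: grocery items → 7% → £0.4599
Bottle of rosé £17.87: beer, wine and spirits → 11.75% → £2.099725
Webcam £126.86: electronic goods → 9.75% → £12.36885
Wool sweater £119.98: clothing → 0% → £0.00
27" monitor £404.68: electronic goods → 9.75% → £39.4563
Pasta (2 lb) £3.20: grocery items → 7% → £0.224
Umbrella £24.78: everything else → 4.25% → £1.05315
Laptop £1810.88: electronic goods → 9.75% + 1% surcharge = 10.75% → £194.6696
E-reader £242.52: electronic goods → 9.75% → £23.6457
Hard cider (6-pack) £10.55: beer, wine and spirits → 11.75% → £1.239625
Subtotal = £2767.89; unrounded tax = £275.21685 → £275.22; total due = £3043.11

£3043.11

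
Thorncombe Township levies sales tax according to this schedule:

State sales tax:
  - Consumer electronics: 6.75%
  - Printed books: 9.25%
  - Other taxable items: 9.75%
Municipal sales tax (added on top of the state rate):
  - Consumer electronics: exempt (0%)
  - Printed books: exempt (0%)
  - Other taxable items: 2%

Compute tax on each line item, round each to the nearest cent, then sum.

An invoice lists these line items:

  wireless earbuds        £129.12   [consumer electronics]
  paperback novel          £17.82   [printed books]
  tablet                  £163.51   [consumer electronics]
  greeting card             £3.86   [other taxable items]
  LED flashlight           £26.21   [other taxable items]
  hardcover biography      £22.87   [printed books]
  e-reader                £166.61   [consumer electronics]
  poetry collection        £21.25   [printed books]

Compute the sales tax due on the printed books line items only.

Paperback novel £17.82: printed books → 9.25% + 0% municipal = 9.25% → £1.65
Hardcover biography £22.87: printed books → 9.25% + 0% municipal = 9.25% → £2.12
Poetry collection £21.25: printed books → 9.25% + 0% municipal = 9.25% → £1.97
Tax on printed books = £1.65 + £2.12 + £1.97 = £5.74

£5.74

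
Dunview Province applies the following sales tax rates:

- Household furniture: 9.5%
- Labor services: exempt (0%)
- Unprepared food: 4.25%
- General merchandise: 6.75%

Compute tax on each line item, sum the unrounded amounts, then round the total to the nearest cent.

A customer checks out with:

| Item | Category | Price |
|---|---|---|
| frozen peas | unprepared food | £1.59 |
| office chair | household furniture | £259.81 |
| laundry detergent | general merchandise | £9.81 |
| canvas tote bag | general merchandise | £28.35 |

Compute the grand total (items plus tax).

£326.89

Frozen peas £1.59: unprepared food → 4.25% → £0.067575
Office chair £259.81: household furniture → 9.5% → £24.68195
Laundry detergent £9.81: general merchandise → 6.75% → £0.662175
Canvas tote bag £28.35: general merchandise → 6.75% → £1.913625
Subtotal = £299.56; unrounded tax = £27.325325 → £27.33; total due = £326.89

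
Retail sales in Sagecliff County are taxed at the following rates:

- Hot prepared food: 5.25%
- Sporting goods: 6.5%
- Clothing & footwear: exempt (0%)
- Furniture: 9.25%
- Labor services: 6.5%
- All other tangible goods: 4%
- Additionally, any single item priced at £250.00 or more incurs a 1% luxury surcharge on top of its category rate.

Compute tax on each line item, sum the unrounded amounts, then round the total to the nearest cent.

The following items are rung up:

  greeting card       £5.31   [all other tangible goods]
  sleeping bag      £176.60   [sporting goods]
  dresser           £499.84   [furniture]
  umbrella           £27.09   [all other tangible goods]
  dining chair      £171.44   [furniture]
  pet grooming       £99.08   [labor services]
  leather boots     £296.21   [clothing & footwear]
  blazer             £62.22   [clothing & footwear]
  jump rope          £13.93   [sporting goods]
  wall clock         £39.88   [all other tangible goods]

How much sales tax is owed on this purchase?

Greeting card £5.31: all other tangible goods → 4% → £0.2124
Sleeping bag £176.60: sporting goods → 6.5% → £11.479
Dresser £499.84: furniture → 9.25% + 1% surcharge = 10.25% → £51.2336
Umbrella £27.09: all other tangible goods → 4% → £1.0836
Dining chair £171.44: furniture → 9.25% → £15.8582
Pet grooming £99.08: labor services → 6.5% → £6.4402
Leather boots £296.21: clothing & footwear → 0% + 1% surcharge = 1% → £2.9621
Blazer £62.22: clothing & footwear → 0% → £0.00
Jump rope £13.93: sporting goods → 6.5% → £0.90545
Wall clock £39.88: all other tangible goods → 4% → £1.5952
Unrounded tax sum = £91.76975 → £91.77

£91.77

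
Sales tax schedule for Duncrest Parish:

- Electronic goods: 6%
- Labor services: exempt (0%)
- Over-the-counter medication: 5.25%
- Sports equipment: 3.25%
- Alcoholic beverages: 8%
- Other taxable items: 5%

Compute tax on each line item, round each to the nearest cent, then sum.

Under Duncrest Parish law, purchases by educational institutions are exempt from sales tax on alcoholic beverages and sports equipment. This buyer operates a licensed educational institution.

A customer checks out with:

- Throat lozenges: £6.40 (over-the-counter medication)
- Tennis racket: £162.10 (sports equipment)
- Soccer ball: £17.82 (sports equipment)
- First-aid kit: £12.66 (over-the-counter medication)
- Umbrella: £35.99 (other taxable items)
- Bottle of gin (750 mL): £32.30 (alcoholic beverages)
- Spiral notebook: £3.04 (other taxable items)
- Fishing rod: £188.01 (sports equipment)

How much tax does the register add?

£2.95

Throat lozenges £6.40: over-the-counter medication → 5.25% → £0.34
Tennis racket £162.10: sports equipment, buyer-exempt → 0% → £0.00
Soccer ball £17.82: sports equipment, buyer-exempt → 0% → £0.00
First-aid kit £12.66: over-the-counter medication → 5.25% → £0.66
Umbrella £35.99: other taxable items → 5% → £1.80
Bottle of gin (750 mL) £32.30: alcoholic beverages, buyer-exempt → 0% → £0.00
Spiral notebook £3.04: other taxable items → 5% → £0.15
Fishing rod £188.01: sports equipment, buyer-exempt → 0% → £0.00
Total tax = £0.34 + £0.66 + £1.80 + £0.15 = £2.95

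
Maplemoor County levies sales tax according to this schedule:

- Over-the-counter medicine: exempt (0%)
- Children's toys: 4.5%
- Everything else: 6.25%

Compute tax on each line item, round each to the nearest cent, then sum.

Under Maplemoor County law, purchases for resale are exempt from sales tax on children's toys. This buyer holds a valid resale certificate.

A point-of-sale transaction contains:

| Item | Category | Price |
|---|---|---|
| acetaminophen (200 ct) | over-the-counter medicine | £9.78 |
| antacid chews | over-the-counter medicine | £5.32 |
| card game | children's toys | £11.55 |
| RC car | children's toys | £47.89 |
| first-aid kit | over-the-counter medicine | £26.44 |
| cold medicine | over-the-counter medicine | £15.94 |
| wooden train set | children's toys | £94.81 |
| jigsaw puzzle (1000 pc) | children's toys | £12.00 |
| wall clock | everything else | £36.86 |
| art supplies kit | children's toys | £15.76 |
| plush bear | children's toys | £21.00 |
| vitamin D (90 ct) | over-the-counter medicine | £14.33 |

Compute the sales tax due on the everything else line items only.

£2.30

Wall clock £36.86: everything else → 6.25% → £2.30
Tax on everything else = £2.30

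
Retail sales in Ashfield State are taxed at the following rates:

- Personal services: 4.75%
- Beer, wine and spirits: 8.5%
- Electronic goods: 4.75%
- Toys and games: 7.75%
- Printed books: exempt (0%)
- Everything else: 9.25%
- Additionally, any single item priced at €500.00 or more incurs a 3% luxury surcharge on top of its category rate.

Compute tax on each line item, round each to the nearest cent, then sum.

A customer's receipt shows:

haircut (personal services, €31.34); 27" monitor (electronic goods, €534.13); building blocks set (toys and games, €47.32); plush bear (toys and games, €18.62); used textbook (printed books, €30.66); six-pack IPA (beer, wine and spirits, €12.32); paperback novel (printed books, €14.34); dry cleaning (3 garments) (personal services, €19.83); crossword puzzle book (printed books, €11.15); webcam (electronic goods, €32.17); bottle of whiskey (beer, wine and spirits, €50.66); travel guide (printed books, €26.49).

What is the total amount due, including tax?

€884.86

Haircut €31.34: personal services → 4.75% → €1.49
27" monitor €534.13: electronic goods → 4.75% + 3% surcharge = 7.75% → €41.40
Building blocks set €47.32: toys and games → 7.75% → €3.67
Plush bear €18.62: toys and games → 7.75% → €1.44
Used textbook €30.66: printed books → 0% → €0.00
Six-pack IPA €12.32: beer, wine and spirits → 8.5% → €1.05
Paperback novel €14.34: printed books → 0% → €0.00
Dry cleaning (3 garments) €19.83: personal services → 4.75% → €0.94
Crossword puzzle book €11.15: printed books → 0% → €0.00
Webcam €32.17: electronic goods → 4.75% → €1.53
Bottle of whiskey €50.66: beer, wine and spirits → 8.5% → €4.31
Travel guide €26.49: printed books → 0% → €0.00
Subtotal = €829.03; tax = €55.83; total due = €884.86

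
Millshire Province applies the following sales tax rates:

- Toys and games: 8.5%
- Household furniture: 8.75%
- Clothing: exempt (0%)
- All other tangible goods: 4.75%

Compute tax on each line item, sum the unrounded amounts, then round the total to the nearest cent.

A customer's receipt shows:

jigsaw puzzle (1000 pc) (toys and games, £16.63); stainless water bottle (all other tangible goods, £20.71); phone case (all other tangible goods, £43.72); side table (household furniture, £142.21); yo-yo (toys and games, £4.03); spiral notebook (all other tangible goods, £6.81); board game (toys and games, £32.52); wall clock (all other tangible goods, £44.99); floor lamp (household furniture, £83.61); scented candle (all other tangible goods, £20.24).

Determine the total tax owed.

£30.76

Jigsaw puzzle (1000 pc) £16.63: toys and games → 8.5% → £1.41355
Stainless water bottle £20.71: all other tangible goods → 4.75% → £0.983725
Phone case £43.72: all other tangible goods → 4.75% → £2.0767
Side table £142.21: household furniture → 8.75% → £12.443375
Yo-yo £4.03: toys and games → 8.5% → £0.34255
Spiral notebook £6.81: all other tangible goods → 4.75% → £0.323475
Board game £32.52: toys and games → 8.5% → £2.7642
Wall clock £44.99: all other tangible goods → 4.75% → £2.137025
Floor lamp £83.61: household furniture → 8.75% → £7.315875
Scented candle £20.24: all other tangible goods → 4.75% → £0.9614
Unrounded tax sum = £30.761875 → £30.76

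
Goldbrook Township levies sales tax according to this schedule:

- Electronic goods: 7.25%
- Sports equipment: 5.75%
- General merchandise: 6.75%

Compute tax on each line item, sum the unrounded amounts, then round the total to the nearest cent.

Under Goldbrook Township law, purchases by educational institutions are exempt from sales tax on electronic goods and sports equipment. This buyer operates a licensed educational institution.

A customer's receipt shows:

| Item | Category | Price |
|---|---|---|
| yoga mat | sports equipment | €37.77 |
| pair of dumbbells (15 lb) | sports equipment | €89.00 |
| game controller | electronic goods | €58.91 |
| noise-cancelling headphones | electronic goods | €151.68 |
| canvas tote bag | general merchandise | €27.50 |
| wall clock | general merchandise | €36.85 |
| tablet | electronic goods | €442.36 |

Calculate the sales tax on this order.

€4.34

Yoga mat €37.77: sports equipment, buyer-exempt → 0% → €0.00
Pair of dumbbells (15 lb) €89.00: sports equipment, buyer-exempt → 0% → €0.00
Game controller €58.91: electronic goods, buyer-exempt → 0% → €0.00
Noise-cancelling headphones €151.68: electronic goods, buyer-exempt → 0% → €0.00
Canvas tote bag €27.50: general merchandise → 6.75% → €1.85625
Wall clock €36.85: general merchandise → 6.75% → €2.487375
Tablet €442.36: electronic goods, buyer-exempt → 0% → €0.00
Unrounded tax sum = €4.343625 → €4.34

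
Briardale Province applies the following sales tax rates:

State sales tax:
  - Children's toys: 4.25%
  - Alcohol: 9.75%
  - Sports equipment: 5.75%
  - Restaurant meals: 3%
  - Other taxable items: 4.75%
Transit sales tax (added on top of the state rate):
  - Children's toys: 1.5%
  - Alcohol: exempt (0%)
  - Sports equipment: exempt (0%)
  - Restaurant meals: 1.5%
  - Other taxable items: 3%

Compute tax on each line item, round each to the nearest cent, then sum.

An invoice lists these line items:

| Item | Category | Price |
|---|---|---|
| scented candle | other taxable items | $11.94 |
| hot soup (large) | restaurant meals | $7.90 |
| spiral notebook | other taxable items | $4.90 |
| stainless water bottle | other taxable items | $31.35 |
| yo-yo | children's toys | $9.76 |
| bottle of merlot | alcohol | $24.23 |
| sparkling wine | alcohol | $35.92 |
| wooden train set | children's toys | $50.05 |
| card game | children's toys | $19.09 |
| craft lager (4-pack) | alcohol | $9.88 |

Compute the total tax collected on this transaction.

$15.46

Scented candle $11.94: other taxable items → 4.75% + 3% transit = 7.75% → $0.93
Hot soup (large) $7.90: restaurant meals → 3% + 1.5% transit = 4.5% → $0.36
Spiral notebook $4.90: other taxable items → 4.75% + 3% transit = 7.75% → $0.38
Stainless water bottle $31.35: other taxable items → 4.75% + 3% transit = 7.75% → $2.43
Yo-yo $9.76: children's toys → 4.25% + 1.5% transit = 5.75% → $0.56
Bottle of merlot $24.23: alcohol → 9.75% + 0% transit = 9.75% → $2.36
Sparkling wine $35.92: alcohol → 9.75% + 0% transit = 9.75% → $3.50
Wooden train set $50.05: children's toys → 4.25% + 1.5% transit = 5.75% → $2.88
Card game $19.09: children's toys → 4.25% + 1.5% transit = 5.75% → $1.10
Craft lager (4-pack) $9.88: alcohol → 9.75% + 0% transit = 9.75% → $0.96
Total tax = $0.93 + $0.36 + $0.38 + $2.43 + $0.56 + $2.36 + $3.50 + $2.88 + $1.10 + $0.96 = $15.46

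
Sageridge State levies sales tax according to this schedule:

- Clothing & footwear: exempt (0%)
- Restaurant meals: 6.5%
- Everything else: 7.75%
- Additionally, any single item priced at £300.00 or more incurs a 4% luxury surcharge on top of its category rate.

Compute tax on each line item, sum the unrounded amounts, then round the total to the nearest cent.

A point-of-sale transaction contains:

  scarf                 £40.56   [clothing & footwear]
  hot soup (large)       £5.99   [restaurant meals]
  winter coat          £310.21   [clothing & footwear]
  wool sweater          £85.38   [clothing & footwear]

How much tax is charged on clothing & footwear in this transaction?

£12.41

Scarf £40.56: clothing & footwear → 0% → £0.00
Winter coat £310.21: clothing & footwear → 0% + 4% surcharge = 4% → £12.4084
Wool sweater £85.38: clothing & footwear → 0% → £0.00
Tax on clothing & footwear: unrounded sum = £12.4084 → £12.41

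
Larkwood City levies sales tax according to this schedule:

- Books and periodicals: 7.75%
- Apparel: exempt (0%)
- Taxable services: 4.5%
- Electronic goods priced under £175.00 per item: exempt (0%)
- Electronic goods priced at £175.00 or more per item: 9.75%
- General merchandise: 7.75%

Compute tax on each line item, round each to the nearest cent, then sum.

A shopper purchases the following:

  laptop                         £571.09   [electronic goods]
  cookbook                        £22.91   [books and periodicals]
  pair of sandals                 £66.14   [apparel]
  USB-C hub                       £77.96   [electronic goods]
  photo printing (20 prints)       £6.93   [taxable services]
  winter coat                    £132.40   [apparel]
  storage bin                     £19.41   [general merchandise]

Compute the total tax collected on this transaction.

Laptop £571.09: electronic goods, £175.00 or more → 9.75% → £55.68
Cookbook £22.91: books and periodicals → 7.75% → £1.78
Pair of sandals £66.14: apparel → 0% → £0.00
USB-C hub £77.96: electronic goods, under £175.00 → 0% → £0.00
Photo printing (20 prints) £6.93: taxable services → 4.5% → £0.31
Winter coat £132.40: apparel → 0% → £0.00
Storage bin £19.41: general merchandise → 7.75% → £1.50
Total tax = £55.68 + £1.78 + £0.31 + £1.50 = £59.27

£59.27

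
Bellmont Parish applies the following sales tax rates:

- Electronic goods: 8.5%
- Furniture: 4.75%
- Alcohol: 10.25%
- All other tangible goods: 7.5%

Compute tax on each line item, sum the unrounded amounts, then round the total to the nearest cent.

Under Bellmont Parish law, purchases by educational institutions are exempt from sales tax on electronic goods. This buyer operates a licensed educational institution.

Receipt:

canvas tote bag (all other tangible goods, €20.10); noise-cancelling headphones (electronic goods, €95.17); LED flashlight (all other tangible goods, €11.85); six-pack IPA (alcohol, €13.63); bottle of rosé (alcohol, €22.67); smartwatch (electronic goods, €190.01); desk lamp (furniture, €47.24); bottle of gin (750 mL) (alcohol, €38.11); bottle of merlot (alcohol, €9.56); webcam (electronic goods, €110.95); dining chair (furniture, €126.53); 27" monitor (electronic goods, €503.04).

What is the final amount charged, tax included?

€1208.12

Canvas tote bag €20.10: all other tangible goods → 7.5% → €1.5075
Noise-cancelling headphones €95.17: electronic goods, buyer-exempt → 0% → €0.00
LED flashlight €11.85: all other tangible goods → 7.5% → €0.88875
Six-pack IPA €13.63: alcohol → 10.25% → €1.397075
Bottle of rosé €22.67: alcohol → 10.25% → €2.323675
Smartwatch €190.01: electronic goods, buyer-exempt → 0% → €0.00
Desk lamp €47.24: furniture → 4.75% → €2.2439
Bottle of gin (750 mL) €38.11: alcohol → 10.25% → €3.906275
Bottle of merlot €9.56: alcohol → 10.25% → €0.9799
Webcam €110.95: electronic goods, buyer-exempt → 0% → €0.00
Dining chair €126.53: furniture → 4.75% → €6.010175
27" monitor €503.04: electronic goods, buyer-exempt → 0% → €0.00
Subtotal = €1188.86; unrounded tax = €19.25725 → €19.26; total due = €1208.12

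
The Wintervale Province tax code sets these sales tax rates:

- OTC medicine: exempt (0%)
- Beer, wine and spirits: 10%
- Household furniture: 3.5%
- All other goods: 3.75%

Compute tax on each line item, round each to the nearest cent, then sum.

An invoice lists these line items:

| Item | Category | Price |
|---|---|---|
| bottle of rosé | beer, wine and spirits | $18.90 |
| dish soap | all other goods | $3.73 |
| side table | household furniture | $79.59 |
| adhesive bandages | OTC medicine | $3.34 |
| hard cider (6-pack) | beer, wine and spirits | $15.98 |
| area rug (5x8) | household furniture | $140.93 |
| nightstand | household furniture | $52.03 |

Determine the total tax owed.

$13.17

Bottle of rosé $18.90: beer, wine and spirits → 10% → $1.89
Dish soap $3.73: all other goods → 3.75% → $0.14
Side table $79.59: household furniture → 3.5% → $2.79
Adhesive bandages $3.34: OTC medicine → 0% → $0.00
Hard cider (6-pack) $15.98: beer, wine and spirits → 10% → $1.60
Area rug (5x8) $140.93: household furniture → 3.5% → $4.93
Nightstand $52.03: household furniture → 3.5% → $1.82
Total tax = $1.89 + $0.14 + $2.79 + $1.60 + $4.93 + $1.82 = $13.17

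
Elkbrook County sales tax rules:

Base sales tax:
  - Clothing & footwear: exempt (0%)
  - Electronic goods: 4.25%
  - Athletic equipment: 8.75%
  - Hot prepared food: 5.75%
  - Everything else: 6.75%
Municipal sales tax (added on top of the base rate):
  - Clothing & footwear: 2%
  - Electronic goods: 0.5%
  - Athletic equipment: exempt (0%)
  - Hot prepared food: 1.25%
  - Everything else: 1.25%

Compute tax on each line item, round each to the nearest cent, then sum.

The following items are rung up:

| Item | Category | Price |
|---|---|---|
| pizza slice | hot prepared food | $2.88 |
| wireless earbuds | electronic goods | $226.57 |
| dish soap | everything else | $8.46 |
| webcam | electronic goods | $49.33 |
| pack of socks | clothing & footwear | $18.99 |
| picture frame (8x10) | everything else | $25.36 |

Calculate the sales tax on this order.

$16.39

Pizza slice $2.88: hot prepared food → 5.75% + 1.25% municipal = 7% → $0.20
Wireless earbuds $226.57: electronic goods → 4.25% + 0.5% municipal = 4.75% → $10.76
Dish soap $8.46: everything else → 6.75% + 1.25% municipal = 8% → $0.68
Webcam $49.33: electronic goods → 4.25% + 0.5% municipal = 4.75% → $2.34
Pack of socks $18.99: clothing & footwear → 0% + 2% municipal = 2% → $0.38
Picture frame (8x10) $25.36: everything else → 6.75% + 1.25% municipal = 8% → $2.03
Total tax = $0.20 + $10.76 + $0.68 + $2.34 + $0.38 + $2.03 = $16.39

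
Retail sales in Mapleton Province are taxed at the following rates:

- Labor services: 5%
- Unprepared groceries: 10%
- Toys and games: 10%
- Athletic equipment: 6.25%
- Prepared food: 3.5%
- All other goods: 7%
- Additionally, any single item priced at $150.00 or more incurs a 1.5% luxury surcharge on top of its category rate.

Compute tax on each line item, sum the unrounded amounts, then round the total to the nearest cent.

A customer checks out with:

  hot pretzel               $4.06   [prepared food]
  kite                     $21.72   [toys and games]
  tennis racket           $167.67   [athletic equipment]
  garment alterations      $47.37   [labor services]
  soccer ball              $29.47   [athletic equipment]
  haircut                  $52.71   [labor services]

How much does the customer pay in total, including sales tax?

Hot pretzel $4.06: prepared food → 3.5% → $0.1421
Kite $21.72: toys and games → 10% → $2.172
Tennis racket $167.67: athletic equipment → 6.25% + 1.5% surcharge = 7.75% → $12.994425
Garment alterations $47.37: labor services → 5% → $2.3685
Soccer ball $29.47: athletic equipment → 6.25% → $1.841875
Haircut $52.71: labor services → 5% → $2.6355
Subtotal = $323.00; unrounded tax = $22.1544 → $22.15; total due = $345.15

$345.15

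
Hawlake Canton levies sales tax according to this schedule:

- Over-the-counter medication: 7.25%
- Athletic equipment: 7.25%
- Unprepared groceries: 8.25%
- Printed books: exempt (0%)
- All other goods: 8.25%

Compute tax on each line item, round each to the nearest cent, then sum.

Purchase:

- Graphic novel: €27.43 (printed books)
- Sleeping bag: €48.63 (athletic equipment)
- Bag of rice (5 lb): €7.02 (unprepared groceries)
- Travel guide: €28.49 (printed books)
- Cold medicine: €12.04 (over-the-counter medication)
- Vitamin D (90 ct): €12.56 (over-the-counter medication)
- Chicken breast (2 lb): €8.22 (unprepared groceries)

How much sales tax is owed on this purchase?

€6.57

Graphic novel €27.43: printed books → 0% → €0.00
Sleeping bag €48.63: athletic equipment → 7.25% → €3.53
Bag of rice (5 lb) €7.02: unprepared groceries → 8.25% → €0.58
Travel guide €28.49: printed books → 0% → €0.00
Cold medicine €12.04: over-the-counter medication → 7.25% → €0.87
Vitamin D (90 ct) €12.56: over-the-counter medication → 7.25% → €0.91
Chicken breast (2 lb) €8.22: unprepared groceries → 8.25% → €0.68
Total tax = €3.53 + €0.58 + €0.87 + €0.91 + €0.68 = €6.57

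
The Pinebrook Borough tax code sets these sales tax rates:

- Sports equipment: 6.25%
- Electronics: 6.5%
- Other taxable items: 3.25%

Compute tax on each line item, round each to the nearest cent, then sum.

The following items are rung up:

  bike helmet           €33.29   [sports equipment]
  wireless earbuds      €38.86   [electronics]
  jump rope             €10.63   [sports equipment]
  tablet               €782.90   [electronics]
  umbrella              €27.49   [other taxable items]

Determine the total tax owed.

€57.05

Bike helmet €33.29: sports equipment → 6.25% → €2.08
Wireless earbuds €38.86: electronics → 6.5% → €2.53
Jump rope €10.63: sports equipment → 6.25% → €0.66
Tablet €782.90: electronics → 6.5% → €50.89
Umbrella €27.49: other taxable items → 3.25% → €0.89
Total tax = €2.08 + €2.53 + €0.66 + €50.89 + €0.89 = €57.05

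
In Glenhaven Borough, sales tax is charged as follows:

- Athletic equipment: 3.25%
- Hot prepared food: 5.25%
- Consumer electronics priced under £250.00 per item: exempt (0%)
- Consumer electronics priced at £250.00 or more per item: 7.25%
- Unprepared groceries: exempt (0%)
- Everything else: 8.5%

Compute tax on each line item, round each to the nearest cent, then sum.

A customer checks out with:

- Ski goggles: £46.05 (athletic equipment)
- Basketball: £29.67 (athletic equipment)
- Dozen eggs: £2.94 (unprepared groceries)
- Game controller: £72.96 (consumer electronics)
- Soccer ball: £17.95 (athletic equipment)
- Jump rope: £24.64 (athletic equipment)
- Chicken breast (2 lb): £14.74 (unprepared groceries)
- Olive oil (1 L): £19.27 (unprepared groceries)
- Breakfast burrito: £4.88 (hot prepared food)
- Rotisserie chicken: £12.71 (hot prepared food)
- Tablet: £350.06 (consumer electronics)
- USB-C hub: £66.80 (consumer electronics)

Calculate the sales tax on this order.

£30.15

Ski goggles £46.05: athletic equipment → 3.25% → £1.50
Basketball £29.67: athletic equipment → 3.25% → £0.96
Dozen eggs £2.94: unprepared groceries → 0% → £0.00
Game controller £72.96: consumer electronics, under £250.00 → 0% → £0.00
Soccer ball £17.95: athletic equipment → 3.25% → £0.58
Jump rope £24.64: athletic equipment → 3.25% → £0.80
Chicken breast (2 lb) £14.74: unprepared groceries → 0% → £0.00
Olive oil (1 L) £19.27: unprepared groceries → 0% → £0.00
Breakfast burrito £4.88: hot prepared food → 5.25% → £0.26
Rotisserie chicken £12.71: hot prepared food → 5.25% → £0.67
Tablet £350.06: consumer electronics, £250.00 or more → 7.25% → £25.38
USB-C hub £66.80: consumer electronics, under £250.00 → 0% → £0.00
Total tax = £1.50 + £0.96 + £0.58 + £0.80 + £0.26 + £0.67 + £25.38 = £30.15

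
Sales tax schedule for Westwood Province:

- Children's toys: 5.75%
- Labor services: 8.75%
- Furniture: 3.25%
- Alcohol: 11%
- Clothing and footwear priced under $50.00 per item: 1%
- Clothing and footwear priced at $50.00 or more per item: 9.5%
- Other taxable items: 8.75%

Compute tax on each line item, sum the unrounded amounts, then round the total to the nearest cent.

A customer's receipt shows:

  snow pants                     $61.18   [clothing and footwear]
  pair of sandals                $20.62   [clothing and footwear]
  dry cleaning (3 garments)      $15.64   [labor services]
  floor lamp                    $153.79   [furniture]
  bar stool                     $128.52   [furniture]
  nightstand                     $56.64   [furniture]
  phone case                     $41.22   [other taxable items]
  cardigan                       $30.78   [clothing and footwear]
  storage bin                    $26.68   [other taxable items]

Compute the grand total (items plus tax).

Snow pants $61.18: clothing and footwear, $50.00 or more → 9.5% → $5.8121
Pair of sandals $20.62: clothing and footwear, under $50.00 → 1% → $0.2062
Dry cleaning (3 garments) $15.64: labor services → 8.75% → $1.3685
Floor lamp $153.79: furniture → 3.25% → $4.998175
Bar stool $128.52: furniture → 3.25% → $4.1769
Nightstand $56.64: furniture → 3.25% → $1.8408
Phone case $41.22: other taxable items → 8.75% → $3.60675
Cardigan $30.78: clothing and footwear, under $50.00 → 1% → $0.3078
Storage bin $26.68: other taxable items → 8.75% → $2.3345
Subtotal = $535.07; unrounded tax = $24.651725 → $24.65; total due = $559.72

$559.72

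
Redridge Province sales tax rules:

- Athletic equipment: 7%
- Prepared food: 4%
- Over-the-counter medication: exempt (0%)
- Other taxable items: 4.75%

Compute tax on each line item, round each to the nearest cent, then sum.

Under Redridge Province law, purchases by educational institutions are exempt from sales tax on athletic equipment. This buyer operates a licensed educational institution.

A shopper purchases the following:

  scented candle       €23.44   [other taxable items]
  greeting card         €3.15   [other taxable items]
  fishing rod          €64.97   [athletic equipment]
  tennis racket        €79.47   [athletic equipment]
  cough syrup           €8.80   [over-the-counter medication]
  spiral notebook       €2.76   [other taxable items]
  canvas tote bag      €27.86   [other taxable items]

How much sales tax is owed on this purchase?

Scented candle €23.44: other taxable items → 4.75% → €1.11
Greeting card €3.15: other taxable items → 4.75% → €0.15
Fishing rod €64.97: athletic equipment, buyer-exempt → 0% → €0.00
Tennis racket €79.47: athletic equipment, buyer-exempt → 0% → €0.00
Cough syrup €8.80: over-the-counter medication → 0% → €0.00
Spiral notebook €2.76: other taxable items → 4.75% → €0.13
Canvas tote bag €27.86: other taxable items → 4.75% → €1.32
Total tax = €1.11 + €0.15 + €0.13 + €1.32 = €2.71

€2.71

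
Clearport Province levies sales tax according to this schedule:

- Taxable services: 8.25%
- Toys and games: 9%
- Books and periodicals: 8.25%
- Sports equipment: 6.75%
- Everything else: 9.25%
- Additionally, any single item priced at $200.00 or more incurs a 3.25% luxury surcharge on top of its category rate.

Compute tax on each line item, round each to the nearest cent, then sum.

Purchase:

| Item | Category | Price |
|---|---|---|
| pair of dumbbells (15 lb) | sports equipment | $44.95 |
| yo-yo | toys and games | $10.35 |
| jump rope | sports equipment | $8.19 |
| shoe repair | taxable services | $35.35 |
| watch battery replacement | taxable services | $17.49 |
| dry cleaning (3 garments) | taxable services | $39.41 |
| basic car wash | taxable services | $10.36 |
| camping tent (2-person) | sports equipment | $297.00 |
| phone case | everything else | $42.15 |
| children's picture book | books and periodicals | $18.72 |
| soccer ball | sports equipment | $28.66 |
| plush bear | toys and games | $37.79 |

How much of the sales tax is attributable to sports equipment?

$35.21

Pair of dumbbells (15 lb) $44.95: sports equipment → 6.75% → $3.03
Jump rope $8.19: sports equipment → 6.75% → $0.55
Camping tent (2-person) $297.00: sports equipment → 6.75% + 3.25% surcharge = 10% → $29.70
Soccer ball $28.66: sports equipment → 6.75% → $1.93
Tax on sports equipment = $3.03 + $0.55 + $29.70 + $1.93 = $35.21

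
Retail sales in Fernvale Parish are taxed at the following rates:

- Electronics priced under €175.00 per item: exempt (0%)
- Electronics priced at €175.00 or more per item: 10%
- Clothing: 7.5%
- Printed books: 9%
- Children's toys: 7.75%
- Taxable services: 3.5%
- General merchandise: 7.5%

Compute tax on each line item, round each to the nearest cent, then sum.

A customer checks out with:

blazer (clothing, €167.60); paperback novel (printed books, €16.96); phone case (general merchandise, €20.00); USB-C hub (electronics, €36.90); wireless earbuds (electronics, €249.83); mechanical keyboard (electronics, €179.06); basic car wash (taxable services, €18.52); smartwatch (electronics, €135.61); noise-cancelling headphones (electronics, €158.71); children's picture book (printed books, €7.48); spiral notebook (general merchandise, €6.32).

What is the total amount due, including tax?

€1057.27

Blazer €167.60: clothing → 7.5% → €12.57
Paperback novel €16.96: printed books → 9% → €1.53
Phone case €20.00: general merchandise → 7.5% → €1.50
USB-C hub €36.90: electronics, under €175.00 → 0% → €0.00
Wireless earbuds €249.83: electronics, €175.00 or more → 10% → €24.98
Mechanical keyboard €179.06: electronics, €175.00 or more → 10% → €17.91
Basic car wash €18.52: taxable services → 3.5% → €0.65
Smartwatch €135.61: electronics, under €175.00 → 0% → €0.00
Noise-cancelling headphones €158.71: electronics, under €175.00 → 0% → €0.00
Children's picture book €7.48: printed books → 9% → €0.67
Spiral notebook €6.32: general merchandise → 7.5% → €0.47
Subtotal = €996.99; tax = €60.28; total due = €1057.27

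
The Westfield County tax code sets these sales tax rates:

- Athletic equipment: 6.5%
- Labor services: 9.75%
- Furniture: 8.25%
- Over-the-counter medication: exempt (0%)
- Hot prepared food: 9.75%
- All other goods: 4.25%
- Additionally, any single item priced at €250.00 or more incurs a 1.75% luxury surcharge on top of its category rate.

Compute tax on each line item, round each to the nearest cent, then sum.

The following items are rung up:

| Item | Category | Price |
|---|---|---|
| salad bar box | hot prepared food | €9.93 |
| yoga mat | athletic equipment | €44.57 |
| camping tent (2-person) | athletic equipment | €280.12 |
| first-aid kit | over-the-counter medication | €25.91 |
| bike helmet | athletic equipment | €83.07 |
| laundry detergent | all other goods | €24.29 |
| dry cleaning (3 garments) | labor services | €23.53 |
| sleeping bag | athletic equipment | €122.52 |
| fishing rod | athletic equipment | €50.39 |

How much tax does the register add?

€46.94

Salad bar box €9.93: hot prepared food → 9.75% → €0.97
Yoga mat €44.57: athletic equipment → 6.5% → €2.90
Camping tent (2-person) €280.12: athletic equipment → 6.5% + 1.75% surcharge = 8.25% → €23.11
First-aid kit €25.91: over-the-counter medication → 0% → €0.00
Bike helmet €83.07: athletic equipment → 6.5% → €5.40
Laundry detergent €24.29: all other goods → 4.25% → €1.03
Dry cleaning (3 garments) €23.53: labor services → 9.75% → €2.29
Sleeping bag €122.52: athletic equipment → 6.5% → €7.96
Fishing rod €50.39: athletic equipment → 6.5% → €3.28
Total tax = €0.97 + €2.90 + €23.11 + €5.40 + €1.03 + €2.29 + €7.96 + €3.28 = €46.94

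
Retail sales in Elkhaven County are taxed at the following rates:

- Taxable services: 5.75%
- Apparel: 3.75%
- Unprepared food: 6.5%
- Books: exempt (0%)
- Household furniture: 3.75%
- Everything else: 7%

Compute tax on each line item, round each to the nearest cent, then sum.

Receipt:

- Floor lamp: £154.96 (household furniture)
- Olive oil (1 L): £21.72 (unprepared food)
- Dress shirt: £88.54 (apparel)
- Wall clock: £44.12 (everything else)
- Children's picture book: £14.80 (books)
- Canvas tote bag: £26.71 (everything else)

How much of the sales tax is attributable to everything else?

£4.96

Wall clock £44.12: everything else → 7% → £3.09
Canvas tote bag £26.71: everything else → 7% → £1.87
Tax on everything else = £3.09 + £1.87 = £4.96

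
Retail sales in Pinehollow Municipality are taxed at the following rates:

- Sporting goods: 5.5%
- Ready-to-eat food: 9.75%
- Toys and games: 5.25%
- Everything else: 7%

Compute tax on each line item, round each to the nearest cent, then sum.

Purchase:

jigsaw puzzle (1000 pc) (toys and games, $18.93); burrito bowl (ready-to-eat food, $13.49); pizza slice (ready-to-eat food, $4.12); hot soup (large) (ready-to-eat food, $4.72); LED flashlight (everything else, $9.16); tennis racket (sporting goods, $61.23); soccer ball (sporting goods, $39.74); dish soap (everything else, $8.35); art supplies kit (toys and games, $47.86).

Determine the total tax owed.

Jigsaw puzzle (1000 pc) $18.93: toys and games → 5.25% → $0.99
Burrito bowl $13.49: ready-to-eat food → 9.75% → $1.32
Pizza slice $4.12: ready-to-eat food → 9.75% → $0.40
Hot soup (large) $4.72: ready-to-eat food → 9.75% → $0.46
LED flashlight $9.16: everything else → 7% → $0.64
Tennis racket $61.23: sporting goods → 5.5% → $3.37
Soccer ball $39.74: sporting goods → 5.5% → $2.19
Dish soap $8.35: everything else → 7% → $0.58
Art supplies kit $47.86: toys and games → 5.25% → $2.51
Total tax = $0.99 + $1.32 + $0.40 + $0.46 + $0.64 + $3.37 + $2.19 + $0.58 + $2.51 = $12.46

$12.46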